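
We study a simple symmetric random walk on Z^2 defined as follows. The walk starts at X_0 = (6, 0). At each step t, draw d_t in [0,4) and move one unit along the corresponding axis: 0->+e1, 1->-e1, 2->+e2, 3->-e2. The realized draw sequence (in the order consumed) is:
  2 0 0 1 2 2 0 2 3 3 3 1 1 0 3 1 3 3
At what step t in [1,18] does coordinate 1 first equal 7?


t=0: X=(6, 0), d=2 → +e2, X_1=(6, 1)
t=1: X=(6, 1), d=0 → +e1, X_2=(7, 1)
t=2: X=(7, 1), d=0 → +e1, X_3=(8, 1)
t=3: X=(8, 1), d=1 → -e1, X_4=(7, 1)
t=4: X=(7, 1), d=2 → +e2, X_5=(7, 2)
t=5: X=(7, 2), d=2 → +e2, X_6=(7, 3)
t=6: X=(7, 3), d=0 → +e1, X_7=(8, 3)
t=7: X=(8, 3), d=2 → +e2, X_8=(8, 4)
t=8: X=(8, 4), d=3 → -e2, X_9=(8, 3)
t=9: X=(8, 3), d=3 → -e2, X_10=(8, 2)
t=10: X=(8, 2), d=3 → -e2, X_11=(8, 1)
t=11: X=(8, 1), d=1 → -e1, X_12=(7, 1)
t=12: X=(7, 1), d=1 → -e1, X_13=(6, 1)
t=13: X=(6, 1), d=0 → +e1, X_14=(7, 1)
t=14: X=(7, 1), d=3 → -e2, X_15=(7, 0)
t=15: X=(7, 0), d=1 → -e1, X_16=(6, 0)
t=16: X=(6, 0), d=3 → -e2, X_17=(6, -1)
t=17: X=(6, -1), d=3 → -e2, X_18=(6, -2)

2


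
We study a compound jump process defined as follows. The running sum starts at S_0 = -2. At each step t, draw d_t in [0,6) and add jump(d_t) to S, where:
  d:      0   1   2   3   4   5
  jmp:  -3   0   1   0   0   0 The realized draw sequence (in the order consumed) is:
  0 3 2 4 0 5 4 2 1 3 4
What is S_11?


t=0: S=-2, d=0, jump=-3, S_1=-5
t=1: S=-5, d=3, jump=0, S_2=-5
t=2: S=-5, d=2, jump=1, S_3=-4
t=3: S=-4, d=4, jump=0, S_4=-4
t=4: S=-4, d=0, jump=-3, S_5=-7
t=5: S=-7, d=5, jump=0, S_6=-7
t=6: S=-7, d=4, jump=0, S_7=-7
t=7: S=-7, d=2, jump=1, S_8=-6
t=8: S=-6, d=1, jump=0, S_9=-6
t=9: S=-6, d=3, jump=0, S_10=-6
t=10: S=-6, d=4, jump=0, S_11=-6

-6


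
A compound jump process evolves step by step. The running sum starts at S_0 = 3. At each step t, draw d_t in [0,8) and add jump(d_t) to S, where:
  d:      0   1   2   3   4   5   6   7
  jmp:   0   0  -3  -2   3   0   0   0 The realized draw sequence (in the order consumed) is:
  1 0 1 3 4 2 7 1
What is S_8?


t=0: S=3, d=1, jump=0, S_1=3
t=1: S=3, d=0, jump=0, S_2=3
t=2: S=3, d=1, jump=0, S_3=3
t=3: S=3, d=3, jump=-2, S_4=1
t=4: S=1, d=4, jump=3, S_5=4
t=5: S=4, d=2, jump=-3, S_6=1
t=6: S=1, d=7, jump=0, S_7=1
t=7: S=1, d=1, jump=0, S_8=1

1


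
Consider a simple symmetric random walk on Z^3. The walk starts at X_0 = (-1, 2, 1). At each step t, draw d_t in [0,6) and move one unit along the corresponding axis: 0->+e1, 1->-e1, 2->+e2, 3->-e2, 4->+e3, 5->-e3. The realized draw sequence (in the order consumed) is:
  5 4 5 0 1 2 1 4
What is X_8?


(-2, 3, 1)

t=0: X=(-1, 2, 1), d=5 → -e3, X_1=(-1, 2, 0)
t=1: X=(-1, 2, 0), d=4 → +e3, X_2=(-1, 2, 1)
t=2: X=(-1, 2, 1), d=5 → -e3, X_3=(-1, 2, 0)
t=3: X=(-1, 2, 0), d=0 → +e1, X_4=(0, 2, 0)
t=4: X=(0, 2, 0), d=1 → -e1, X_5=(-1, 2, 0)
t=5: X=(-1, 2, 0), d=2 → +e2, X_6=(-1, 3, 0)
t=6: X=(-1, 3, 0), d=1 → -e1, X_7=(-2, 3, 0)
t=7: X=(-2, 3, 0), d=4 → +e3, X_8=(-2, 3, 1)


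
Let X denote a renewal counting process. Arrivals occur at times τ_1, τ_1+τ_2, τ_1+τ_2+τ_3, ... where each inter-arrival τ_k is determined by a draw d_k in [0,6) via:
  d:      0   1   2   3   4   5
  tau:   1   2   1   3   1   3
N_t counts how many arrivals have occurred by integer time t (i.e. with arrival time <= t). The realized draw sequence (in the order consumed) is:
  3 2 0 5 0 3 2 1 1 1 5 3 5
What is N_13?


draw d_1=3: τ_1=3, arrival time A_1=3
draw d_2=2: τ_2=1, arrival time A_2=4
draw d_3=0: τ_3=1, arrival time A_3=5
draw d_4=5: τ_4=3, arrival time A_4=8
draw d_5=0: τ_5=1, arrival time A_5=9
draw d_6=3: τ_6=3, arrival time A_6=12
draw d_7=2: τ_7=1, arrival time A_7=13
draw d_8=1: τ_8=2, arrival time A_8=15
draw d_9=1: τ_9=2, arrival time A_9=17
draw d_10=1: τ_10=2, arrival time A_10=19
draw d_11=5: τ_11=3, arrival time A_11=22
draw d_12=3: τ_12=3, arrival time A_12=25
draw d_13=5: τ_13=3, arrival time A_13=28
N_t over t=0..13: 0:0 1:0 2:0 3:1 4:2 5:3 6:3 7:3 8:4 9:5 10:5 11:5 12:6 13:7

7


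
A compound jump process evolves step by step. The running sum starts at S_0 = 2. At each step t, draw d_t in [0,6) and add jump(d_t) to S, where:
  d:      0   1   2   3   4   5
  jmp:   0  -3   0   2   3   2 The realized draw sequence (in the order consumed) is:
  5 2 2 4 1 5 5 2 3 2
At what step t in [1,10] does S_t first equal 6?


t=0: S=2, d=5, jump=2, S_1=4
t=1: S=4, d=2, jump=0, S_2=4
t=2: S=4, d=2, jump=0, S_3=4
t=3: S=4, d=4, jump=3, S_4=7
t=4: S=7, d=1, jump=-3, S_5=4
t=5: S=4, d=5, jump=2, S_6=6
t=6: S=6, d=5, jump=2, S_7=8
t=7: S=8, d=2, jump=0, S_8=8
t=8: S=8, d=3, jump=2, S_9=10
t=9: S=10, d=2, jump=0, S_10=10

6


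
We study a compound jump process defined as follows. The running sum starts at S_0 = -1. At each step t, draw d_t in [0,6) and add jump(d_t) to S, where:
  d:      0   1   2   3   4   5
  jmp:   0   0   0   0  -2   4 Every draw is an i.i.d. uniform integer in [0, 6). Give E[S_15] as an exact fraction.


4

Outcome values over d=0..5: [0, 0, 0, 0, -2, 4]
Σy = 2, Σy² = 20, M = 6
μ = 2/6 = 1/3,  σ² = 20/6 − (1/3)² = 29/9
E[S_15] = -1 + 15·(1/3) = 4


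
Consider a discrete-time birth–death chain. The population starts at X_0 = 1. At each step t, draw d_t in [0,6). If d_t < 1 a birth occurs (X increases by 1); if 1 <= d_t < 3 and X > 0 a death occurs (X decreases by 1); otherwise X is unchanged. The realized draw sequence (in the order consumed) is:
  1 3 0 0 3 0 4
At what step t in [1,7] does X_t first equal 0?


t=0: X=1, d=1 → death, X_1=0
t=1: X=0, d=3 → hold, X_2=0
t=2: X=0, d=0 → birth, X_3=1
t=3: X=1, d=0 → birth, X_4=2
t=4: X=2, d=3 → hold, X_5=2
t=5: X=2, d=0 → birth, X_6=3
t=6: X=3, d=4 → hold, X_7=3

1


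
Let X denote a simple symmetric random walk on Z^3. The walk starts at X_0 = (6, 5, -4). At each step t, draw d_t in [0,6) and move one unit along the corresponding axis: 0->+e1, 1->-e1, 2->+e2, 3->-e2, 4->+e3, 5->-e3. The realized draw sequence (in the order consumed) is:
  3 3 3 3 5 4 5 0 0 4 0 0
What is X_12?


t=0: X=(6, 5, -4), d=3 → -e2, X_1=(6, 4, -4)
t=1: X=(6, 4, -4), d=3 → -e2, X_2=(6, 3, -4)
t=2: X=(6, 3, -4), d=3 → -e2, X_3=(6, 2, -4)
t=3: X=(6, 2, -4), d=3 → -e2, X_4=(6, 1, -4)
t=4: X=(6, 1, -4), d=5 → -e3, X_5=(6, 1, -5)
t=5: X=(6, 1, -5), d=4 → +e3, X_6=(6, 1, -4)
t=6: X=(6, 1, -4), d=5 → -e3, X_7=(6, 1, -5)
t=7: X=(6, 1, -5), d=0 → +e1, X_8=(7, 1, -5)
t=8: X=(7, 1, -5), d=0 → +e1, X_9=(8, 1, -5)
t=9: X=(8, 1, -5), d=4 → +e3, X_10=(8, 1, -4)
t=10: X=(8, 1, -4), d=0 → +e1, X_11=(9, 1, -4)
t=11: X=(9, 1, -4), d=0 → +e1, X_12=(10, 1, -4)

(10, 1, -4)


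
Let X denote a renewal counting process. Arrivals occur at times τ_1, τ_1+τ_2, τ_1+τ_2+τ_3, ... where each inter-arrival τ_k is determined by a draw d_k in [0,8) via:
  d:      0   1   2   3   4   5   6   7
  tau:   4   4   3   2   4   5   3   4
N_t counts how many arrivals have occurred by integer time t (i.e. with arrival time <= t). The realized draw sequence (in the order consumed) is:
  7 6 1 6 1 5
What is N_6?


draw d_1=7: τ_1=4, arrival time A_1=4
draw d_2=6: τ_2=3, arrival time A_2=7
draw d_3=1: τ_3=4, arrival time A_3=11
draw d_4=6: τ_4=3, arrival time A_4=14
draw d_5=1: τ_5=4, arrival time A_5=18
draw d_6=5: τ_6=5, arrival time A_6=23
N_t over t=0..6: 0:0 1:0 2:0 3:0 4:1 5:1 6:1

1


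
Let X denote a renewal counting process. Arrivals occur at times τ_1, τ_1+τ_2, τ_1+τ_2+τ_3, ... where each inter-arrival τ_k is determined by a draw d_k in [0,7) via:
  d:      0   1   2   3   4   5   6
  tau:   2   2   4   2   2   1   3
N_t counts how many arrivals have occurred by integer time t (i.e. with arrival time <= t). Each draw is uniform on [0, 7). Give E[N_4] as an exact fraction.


Inter-arrival values over d=0..6: [2, 2, 4, 2, 2, 1, 3]
Each d has probability 1/7, so the pmf of τ is: f(1) = 1/7, f(2) = 4/7, f(3) = 1/7, f(4) = 1/7
Renewal equation for m(n) = E[N_n]: condition on τ_1 = k (if k <= n, one arrival plus a fresh copy on the remaining n−k steps): m(n) = F(n) + Σ_{k<=n} f(k)·m(n−k), where F(n) = P(τ <= n) and m(0) = 0
m(1) = F(1) = 1/7
m(2) = F(2) + f(1)·m(1) = 5/7 + 1/7·1/7 = 36/49
m(3) = F(3) + f(1)·m(2) + f(2)·m(1) = 6/7 + 1/7·36/49 + 4/7·1/7 = 358/343
m(4) = F(4) + f(1)·m(3) + f(2)·m(2) + f(3)·m(1) = 1 + 1/7·358/343 + 4/7·36/49 + 1/7·1/7 = 3816/2401
E[N_4] = m(4) = 3816/2401

3816/2401


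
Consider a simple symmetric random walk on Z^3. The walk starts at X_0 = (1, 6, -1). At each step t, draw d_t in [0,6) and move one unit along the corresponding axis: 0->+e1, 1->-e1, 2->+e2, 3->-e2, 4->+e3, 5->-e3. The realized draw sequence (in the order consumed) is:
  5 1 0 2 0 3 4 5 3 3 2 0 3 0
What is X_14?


(4, 4, -2)

t=0: X=(1, 6, -1), d=5 → -e3, X_1=(1, 6, -2)
t=1: X=(1, 6, -2), d=1 → -e1, X_2=(0, 6, -2)
t=2: X=(0, 6, -2), d=0 → +e1, X_3=(1, 6, -2)
t=3: X=(1, 6, -2), d=2 → +e2, X_4=(1, 7, -2)
t=4: X=(1, 7, -2), d=0 → +e1, X_5=(2, 7, -2)
t=5: X=(2, 7, -2), d=3 → -e2, X_6=(2, 6, -2)
t=6: X=(2, 6, -2), d=4 → +e3, X_7=(2, 6, -1)
t=7: X=(2, 6, -1), d=5 → -e3, X_8=(2, 6, -2)
t=8: X=(2, 6, -2), d=3 → -e2, X_9=(2, 5, -2)
t=9: X=(2, 5, -2), d=3 → -e2, X_10=(2, 4, -2)
t=10: X=(2, 4, -2), d=2 → +e2, X_11=(2, 5, -2)
t=11: X=(2, 5, -2), d=0 → +e1, X_12=(3, 5, -2)
t=12: X=(3, 5, -2), d=3 → -e2, X_13=(3, 4, -2)
t=13: X=(3, 4, -2), d=0 → +e1, X_14=(4, 4, -2)


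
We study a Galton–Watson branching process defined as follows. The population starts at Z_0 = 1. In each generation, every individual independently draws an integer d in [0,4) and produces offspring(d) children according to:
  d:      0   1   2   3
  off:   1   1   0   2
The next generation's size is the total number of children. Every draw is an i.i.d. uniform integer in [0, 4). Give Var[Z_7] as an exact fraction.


7/2

Outcome values over d=0..3: [1, 1, 0, 2]
Σy = 4, Σy² = 6, M = 4
μ = 4/4 = 1,  σ² = 6/4 − (1)² = 1/2
V_0 = 0, E_0 = 1
V_1 = 1/2·E_0 + (1)²·V_0 = 1/2;  E_1 = 1
V_2 = 1/2·E_1 + (1)²·V_1 = 1;  E_2 = 1
V_3 = 1/2·E_2 + (1)²·V_2 = 3/2;  E_3 = 1
V_4 = 1/2·E_3 + (1)²·V_3 = 2;  E_4 = 1
V_5 = 1/2·E_4 + (1)²·V_4 = 5/2;  E_5 = 1
V_6 = 1/2·E_5 + (1)²·V_5 = 3;  E_6 = 1
V_7 = 1/2·E_6 + (1)²·V_6 = 7/2;  E_7 = 1


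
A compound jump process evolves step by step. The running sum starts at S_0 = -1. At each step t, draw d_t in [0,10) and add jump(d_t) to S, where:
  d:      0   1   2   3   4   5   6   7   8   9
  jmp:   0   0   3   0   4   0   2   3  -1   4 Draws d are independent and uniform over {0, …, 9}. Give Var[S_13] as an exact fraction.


Outcome values over d=0..9: [0, 0, 3, 0, 4, 0, 2, 3, -1, 4]
Σy = 15, Σy² = 55, M = 10
μ = 15/10 = 3/2,  σ² = 55/10 − (3/2)² = 13/4
Independent increments: Var[S_13] = 13·σ² = 13·(13/4) = 169/4

169/4


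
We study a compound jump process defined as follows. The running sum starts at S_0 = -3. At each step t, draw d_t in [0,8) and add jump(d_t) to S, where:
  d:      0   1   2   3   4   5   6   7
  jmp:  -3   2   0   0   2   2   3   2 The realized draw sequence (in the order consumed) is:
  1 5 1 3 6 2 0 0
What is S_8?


t=0: S=-3, d=1, jump=2, S_1=-1
t=1: S=-1, d=5, jump=2, S_2=1
t=2: S=1, d=1, jump=2, S_3=3
t=3: S=3, d=3, jump=0, S_4=3
t=4: S=3, d=6, jump=3, S_5=6
t=5: S=6, d=2, jump=0, S_6=6
t=6: S=6, d=0, jump=-3, S_7=3
t=7: S=3, d=0, jump=-3, S_8=0

0


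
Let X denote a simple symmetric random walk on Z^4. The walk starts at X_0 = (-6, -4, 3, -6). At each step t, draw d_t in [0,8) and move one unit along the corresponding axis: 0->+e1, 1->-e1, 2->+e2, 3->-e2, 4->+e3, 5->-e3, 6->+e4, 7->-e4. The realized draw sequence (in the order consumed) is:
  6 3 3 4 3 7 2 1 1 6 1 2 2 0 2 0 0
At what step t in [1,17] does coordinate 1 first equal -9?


t=0: X=(-6, -4, 3, -6), d=6 → +e4, X_1=(-6, -4, 3, -5)
t=1: X=(-6, -4, 3, -5), d=3 → -e2, X_2=(-6, -5, 3, -5)
t=2: X=(-6, -5, 3, -5), d=3 → -e2, X_3=(-6, -6, 3, -5)
t=3: X=(-6, -6, 3, -5), d=4 → +e3, X_4=(-6, -6, 4, -5)
t=4: X=(-6, -6, 4, -5), d=3 → -e2, X_5=(-6, -7, 4, -5)
t=5: X=(-6, -7, 4, -5), d=7 → -e4, X_6=(-6, -7, 4, -6)
t=6: X=(-6, -7, 4, -6), d=2 → +e2, X_7=(-6, -6, 4, -6)
t=7: X=(-6, -6, 4, -6), d=1 → -e1, X_8=(-7, -6, 4, -6)
t=8: X=(-7, -6, 4, -6), d=1 → -e1, X_9=(-8, -6, 4, -6)
t=9: X=(-8, -6, 4, -6), d=6 → +e4, X_10=(-8, -6, 4, -5)
t=10: X=(-8, -6, 4, -5), d=1 → -e1, X_11=(-9, -6, 4, -5)
t=11: X=(-9, -6, 4, -5), d=2 → +e2, X_12=(-9, -5, 4, -5)
t=12: X=(-9, -5, 4, -5), d=2 → +e2, X_13=(-9, -4, 4, -5)
t=13: X=(-9, -4, 4, -5), d=0 → +e1, X_14=(-8, -4, 4, -5)
t=14: X=(-8, -4, 4, -5), d=2 → +e2, X_15=(-8, -3, 4, -5)
t=15: X=(-8, -3, 4, -5), d=0 → +e1, X_16=(-7, -3, 4, -5)
t=16: X=(-7, -3, 4, -5), d=0 → +e1, X_17=(-6, -3, 4, -5)

11


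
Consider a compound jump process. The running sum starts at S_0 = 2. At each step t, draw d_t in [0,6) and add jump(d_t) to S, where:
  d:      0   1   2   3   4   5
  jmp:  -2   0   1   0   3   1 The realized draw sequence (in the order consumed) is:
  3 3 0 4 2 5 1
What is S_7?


t=0: S=2, d=3, jump=0, S_1=2
t=1: S=2, d=3, jump=0, S_2=2
t=2: S=2, d=0, jump=-2, S_3=0
t=3: S=0, d=4, jump=3, S_4=3
t=4: S=3, d=2, jump=1, S_5=4
t=5: S=4, d=5, jump=1, S_6=5
t=6: S=5, d=1, jump=0, S_7=5

5


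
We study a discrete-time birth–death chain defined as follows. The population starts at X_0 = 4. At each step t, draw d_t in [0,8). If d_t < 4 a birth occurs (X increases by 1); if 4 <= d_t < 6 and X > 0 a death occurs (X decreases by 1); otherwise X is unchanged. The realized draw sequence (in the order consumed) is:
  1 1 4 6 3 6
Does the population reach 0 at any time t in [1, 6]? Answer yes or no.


no

t=0: X=4, d=1 → birth, X_1=5
t=1: X=5, d=1 → birth, X_2=6
t=2: X=6, d=4 → death, X_3=5
t=3: X=5, d=6 → hold, X_4=5
t=4: X=5, d=3 → birth, X_5=6
t=5: X=6, d=6 → hold, X_6=6


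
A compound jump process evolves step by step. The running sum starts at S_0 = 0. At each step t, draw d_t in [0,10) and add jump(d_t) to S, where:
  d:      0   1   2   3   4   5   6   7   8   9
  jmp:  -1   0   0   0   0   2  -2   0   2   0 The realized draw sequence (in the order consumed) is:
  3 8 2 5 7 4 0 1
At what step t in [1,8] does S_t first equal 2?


2

t=0: S=0, d=3, jump=0, S_1=0
t=1: S=0, d=8, jump=2, S_2=2
t=2: S=2, d=2, jump=0, S_3=2
t=3: S=2, d=5, jump=2, S_4=4
t=4: S=4, d=7, jump=0, S_5=4
t=5: S=4, d=4, jump=0, S_6=4
t=6: S=4, d=0, jump=-1, S_7=3
t=7: S=3, d=1, jump=0, S_8=3


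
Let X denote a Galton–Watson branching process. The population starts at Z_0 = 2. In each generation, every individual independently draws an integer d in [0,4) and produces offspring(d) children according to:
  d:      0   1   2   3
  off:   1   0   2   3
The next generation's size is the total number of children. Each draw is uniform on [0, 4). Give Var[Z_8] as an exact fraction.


Outcome values over d=0..3: [1, 0, 2, 3]
Σy = 6, Σy² = 14, M = 4
μ = 6/4 = 3/2,  σ² = 14/4 − (3/2)² = 5/4
V_0 = 0, E_0 = 2
V_1 = 5/4·E_0 + (3/2)²·V_0 = 5/2;  E_1 = 3
V_2 = 5/4·E_1 + (3/2)²·V_1 = 75/8;  E_2 = 9/2
V_3 = 5/4·E_2 + (3/2)²·V_2 = 855/32;  E_3 = 27/4
V_4 = 5/4·E_3 + (3/2)²·V_3 = 8775/128;  E_4 = 81/8
V_5 = 5/4·E_4 + (3/2)²·V_4 = 85455/512;  E_5 = 243/16
V_6 = 5/4·E_5 + (3/2)²·V_5 = 807975/2048;  E_6 = 729/32
V_7 = 5/4·E_6 + (3/2)²·V_6 = 7505055/8192;  E_7 = 2187/64
V_8 = 5/4·E_7 + (3/2)²·V_7 = 68945175/32768;  E_8 = 6561/128

68945175/32768


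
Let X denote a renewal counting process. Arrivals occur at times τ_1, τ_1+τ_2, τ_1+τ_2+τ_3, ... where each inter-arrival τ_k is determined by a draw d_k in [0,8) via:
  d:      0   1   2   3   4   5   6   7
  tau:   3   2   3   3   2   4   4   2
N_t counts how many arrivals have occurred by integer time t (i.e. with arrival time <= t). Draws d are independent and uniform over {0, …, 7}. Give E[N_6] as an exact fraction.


923/512

Inter-arrival values over d=0..7: [3, 2, 3, 3, 2, 4, 4, 2]
Each d has probability 1/8, so the pmf of τ is: f(2) = 3/8, f(3) = 3/8, f(4) = 1/4
Renewal equation for m(n) = E[N_n]: condition on τ_1 = k (if k <= n, one arrival plus a fresh copy on the remaining n−k steps): m(n) = F(n) + Σ_{k<=n} f(k)·m(n−k), where F(n) = P(τ <= n) and m(0) = 0
m(1) = F(1) = 0
m(2) = F(2) = 3/8
m(3) = F(3) = 3/4
m(4) = F(4) + f(2)·m(2) = 1 + 3/8·3/8 = 73/64
m(5) = F(5) + f(2)·m(3) + f(3)·m(2) = 1 + 3/8·3/4 + 3/8·3/8 = 91/64
m(6) = F(6) + f(2)·m(4) + f(3)·m(3) + f(4)·m(2) = 1 + 3/8·73/64 + 3/8·3/4 + 1/4·3/8 = 923/512
E[N_6] = m(6) = 923/512


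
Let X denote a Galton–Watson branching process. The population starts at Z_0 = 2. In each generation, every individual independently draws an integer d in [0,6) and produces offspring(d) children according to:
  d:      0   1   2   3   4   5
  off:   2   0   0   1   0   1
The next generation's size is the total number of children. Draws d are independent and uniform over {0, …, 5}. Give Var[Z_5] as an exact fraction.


Outcome values over d=0..5: [2, 0, 0, 1, 0, 1]
Σy = 4, Σy² = 6, M = 6
μ = 4/6 = 2/3,  σ² = 6/6 − (2/3)² = 5/9
V_0 = 0, E_0 = 2
V_1 = 5/9·E_0 + (2/3)²·V_0 = 10/9;  E_1 = 4/3
V_2 = 5/9·E_1 + (2/3)²·V_1 = 100/81;  E_2 = 8/9
V_3 = 5/9·E_2 + (2/3)²·V_2 = 760/729;  E_3 = 16/27
V_4 = 5/9·E_3 + (2/3)²·V_3 = 5200/6561;  E_4 = 32/81
V_5 = 5/9·E_4 + (2/3)²·V_4 = 33760/59049;  E_5 = 64/243

33760/59049


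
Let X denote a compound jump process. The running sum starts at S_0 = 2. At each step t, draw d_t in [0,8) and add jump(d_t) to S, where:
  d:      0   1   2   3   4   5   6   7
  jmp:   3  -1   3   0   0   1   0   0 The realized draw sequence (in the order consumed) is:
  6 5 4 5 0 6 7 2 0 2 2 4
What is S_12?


19

t=0: S=2, d=6, jump=0, S_1=2
t=1: S=2, d=5, jump=1, S_2=3
t=2: S=3, d=4, jump=0, S_3=3
t=3: S=3, d=5, jump=1, S_4=4
t=4: S=4, d=0, jump=3, S_5=7
t=5: S=7, d=6, jump=0, S_6=7
t=6: S=7, d=7, jump=0, S_7=7
t=7: S=7, d=2, jump=3, S_8=10
t=8: S=10, d=0, jump=3, S_9=13
t=9: S=13, d=2, jump=3, S_10=16
t=10: S=16, d=2, jump=3, S_11=19
t=11: S=19, d=4, jump=0, S_12=19


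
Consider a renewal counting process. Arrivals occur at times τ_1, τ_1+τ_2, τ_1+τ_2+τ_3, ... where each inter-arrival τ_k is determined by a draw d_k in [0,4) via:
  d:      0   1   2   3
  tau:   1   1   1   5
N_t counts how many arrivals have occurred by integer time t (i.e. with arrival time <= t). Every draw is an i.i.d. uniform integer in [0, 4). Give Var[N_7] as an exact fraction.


Inter-arrival values over d=0..3: [1, 1, 1, 5]
Each d has probability 1/4, so the pmf of τ is: f(1) = 3/4, f(5) = 1/4
Let p_n(j) = P(N_n = j), with p_0 = [1]. Condition on τ_1: p_n(0) = P(τ > n), and for j >= 1, p_n(j) = Σ_{k<=n} f(k)·p_{n−k}(j−1)
p_1 = [1/4, 3/4]  (j = 0..1)
p_2 = [1/4, 3/16, 9/16]  (j = 0..2)
p_3 = [1/4, 3/16, 9/64, 27/64]  (j = 0..3)
p_4 = [1/4, 3/16, 9/64, 27/256, 81/256]  (j = 0..4)
p_5 = [0, 7/16, 9/64, 27/256, 81/1024, 243/1024]  (j = 0..5)
p_6 = [0, 1/16, 33/64, 27/256, 81/1024, 243/4096, 729/4096]  (j = 0..6)
p_7 = [0, 1/16, 3/32, 135/256, 81/1024, 243/4096, 729/16384, 2187/16384]  (j = 0..7)
E[N_7] = Σ j·p_7(j) = 59743/16384;  E[N_7²] = Σ j²·p_7(j) = 263371/16384
Var[N_7] = 263371/16384 − (59743/16384)² = 745844415/268435456

745844415/268435456


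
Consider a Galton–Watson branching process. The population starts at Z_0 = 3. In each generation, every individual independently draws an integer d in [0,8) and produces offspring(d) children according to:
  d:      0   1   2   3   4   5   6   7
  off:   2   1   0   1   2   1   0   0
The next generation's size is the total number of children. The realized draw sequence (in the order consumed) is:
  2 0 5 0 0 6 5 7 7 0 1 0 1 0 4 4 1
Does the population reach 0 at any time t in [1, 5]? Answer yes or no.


no

gen 0: Z_0=3, draws=[2, 0, 5], offspring=[0, 2, 1], Z_1=3
gen 1: Z_1=3, draws=[0, 0, 6], offspring=[2, 2, 0], Z_2=4
gen 2: Z_2=4, draws=[5, 7, 7, 0], offspring=[1, 0, 0, 2], Z_3=3
gen 3: Z_3=3, draws=[1, 0, 1], offspring=[1, 2, 1], Z_4=4
gen 4: Z_4=4, draws=[0, 4, 4, 1], offspring=[2, 2, 2, 1], Z_5=7


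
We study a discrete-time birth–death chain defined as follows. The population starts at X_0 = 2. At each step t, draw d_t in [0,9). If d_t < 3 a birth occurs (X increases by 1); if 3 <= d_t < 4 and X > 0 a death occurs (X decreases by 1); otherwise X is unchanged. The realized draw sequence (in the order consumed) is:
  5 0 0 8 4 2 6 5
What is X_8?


5

t=0: X=2, d=5 → hold, X_1=2
t=1: X=2, d=0 → birth, X_2=3
t=2: X=3, d=0 → birth, X_3=4
t=3: X=4, d=8 → hold, X_4=4
t=4: X=4, d=4 → hold, X_5=4
t=5: X=4, d=2 → birth, X_6=5
t=6: X=5, d=6 → hold, X_7=5
t=7: X=5, d=5 → hold, X_8=5


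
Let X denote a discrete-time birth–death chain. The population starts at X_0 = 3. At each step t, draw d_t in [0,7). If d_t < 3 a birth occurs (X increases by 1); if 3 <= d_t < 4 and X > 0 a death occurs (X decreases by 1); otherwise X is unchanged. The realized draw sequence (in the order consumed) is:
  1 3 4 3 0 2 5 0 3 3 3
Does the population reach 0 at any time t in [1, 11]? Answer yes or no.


no

t=0: X=3, d=1 → birth, X_1=4
t=1: X=4, d=3 → death, X_2=3
t=2: X=3, d=4 → hold, X_3=3
t=3: X=3, d=3 → death, X_4=2
t=4: X=2, d=0 → birth, X_5=3
t=5: X=3, d=2 → birth, X_6=4
t=6: X=4, d=5 → hold, X_7=4
t=7: X=4, d=0 → birth, X_8=5
t=8: X=5, d=3 → death, X_9=4
t=9: X=4, d=3 → death, X_10=3
t=10: X=3, d=3 → death, X_11=2


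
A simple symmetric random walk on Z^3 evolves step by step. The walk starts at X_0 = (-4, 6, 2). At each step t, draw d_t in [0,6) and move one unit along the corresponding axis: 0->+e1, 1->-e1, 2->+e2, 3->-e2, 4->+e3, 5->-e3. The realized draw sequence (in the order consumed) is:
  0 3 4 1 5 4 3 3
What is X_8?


(-4, 3, 3)

t=0: X=(-4, 6, 2), d=0 → +e1, X_1=(-3, 6, 2)
t=1: X=(-3, 6, 2), d=3 → -e2, X_2=(-3, 5, 2)
t=2: X=(-3, 5, 2), d=4 → +e3, X_3=(-3, 5, 3)
t=3: X=(-3, 5, 3), d=1 → -e1, X_4=(-4, 5, 3)
t=4: X=(-4, 5, 3), d=5 → -e3, X_5=(-4, 5, 2)
t=5: X=(-4, 5, 2), d=4 → +e3, X_6=(-4, 5, 3)
t=6: X=(-4, 5, 3), d=3 → -e2, X_7=(-4, 4, 3)
t=7: X=(-4, 4, 3), d=3 → -e2, X_8=(-4, 3, 3)


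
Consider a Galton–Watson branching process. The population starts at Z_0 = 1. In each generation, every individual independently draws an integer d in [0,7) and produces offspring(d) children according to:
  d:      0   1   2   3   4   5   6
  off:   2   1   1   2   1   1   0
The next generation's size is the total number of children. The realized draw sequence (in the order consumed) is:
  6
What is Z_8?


gen 0: Z_0=1, draws=[6], offspring=[0], Z_1=0
gen 1: Z_1=0, draws=[], offspring=[], Z_2=0
gen 2: Z_2=0, draws=[], offspring=[], Z_3=0
gen 3: Z_3=0, draws=[], offspring=[], Z_4=0
gen 4: Z_4=0, draws=[], offspring=[], Z_5=0
gen 5: Z_5=0, draws=[], offspring=[], Z_6=0
gen 6: Z_6=0, draws=[], offspring=[], Z_7=0
gen 7: Z_7=0, draws=[], offspring=[], Z_8=0

0


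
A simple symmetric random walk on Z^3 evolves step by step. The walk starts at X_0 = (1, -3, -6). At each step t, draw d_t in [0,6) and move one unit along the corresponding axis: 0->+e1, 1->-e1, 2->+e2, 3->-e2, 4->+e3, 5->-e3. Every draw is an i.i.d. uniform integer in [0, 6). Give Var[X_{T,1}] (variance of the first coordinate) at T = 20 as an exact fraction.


Outcome values over d=0..5: [1, -1, 0, 0, 0, 0]
Σy = 0, Σy² = 2, M = 6
μ = 0/6 = 0,  σ² = 2/6 − (0)² = 1/3
Independent increments: Var[X_20] = 20·σ² = 20·(1/3) = 20/3

20/3


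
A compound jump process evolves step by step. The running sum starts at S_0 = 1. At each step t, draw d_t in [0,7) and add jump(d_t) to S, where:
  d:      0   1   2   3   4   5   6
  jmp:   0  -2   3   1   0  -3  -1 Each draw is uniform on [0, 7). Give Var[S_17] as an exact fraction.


Outcome values over d=0..6: [0, -2, 3, 1, 0, -3, -1]
Σy = -2, Σy² = 24, M = 7
μ = -2/7 = -2/7,  σ² = 24/7 − (-2/7)² = 164/49
Independent increments: Var[S_17] = 17·σ² = 17·(164/49) = 2788/49

2788/49


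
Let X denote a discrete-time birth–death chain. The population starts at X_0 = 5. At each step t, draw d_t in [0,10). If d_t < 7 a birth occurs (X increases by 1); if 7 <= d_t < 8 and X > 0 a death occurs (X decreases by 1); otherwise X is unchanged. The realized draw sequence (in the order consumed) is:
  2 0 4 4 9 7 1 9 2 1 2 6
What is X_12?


13

t=0: X=5, d=2 → birth, X_1=6
t=1: X=6, d=0 → birth, X_2=7
t=2: X=7, d=4 → birth, X_3=8
t=3: X=8, d=4 → birth, X_4=9
t=4: X=9, d=9 → hold, X_5=9
t=5: X=9, d=7 → death, X_6=8
t=6: X=8, d=1 → birth, X_7=9
t=7: X=9, d=9 → hold, X_8=9
t=8: X=9, d=2 → birth, X_9=10
t=9: X=10, d=1 → birth, X_10=11
t=10: X=11, d=2 → birth, X_11=12
t=11: X=12, d=6 → birth, X_12=13


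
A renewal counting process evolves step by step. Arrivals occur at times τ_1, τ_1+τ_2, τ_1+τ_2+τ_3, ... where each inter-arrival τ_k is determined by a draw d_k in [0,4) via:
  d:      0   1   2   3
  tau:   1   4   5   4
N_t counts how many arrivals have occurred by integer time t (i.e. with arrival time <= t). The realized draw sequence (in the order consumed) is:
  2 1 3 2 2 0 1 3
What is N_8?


draw d_1=2: τ_1=5, arrival time A_1=5
draw d_2=1: τ_2=4, arrival time A_2=9
draw d_3=3: τ_3=4, arrival time A_3=13
draw d_4=2: τ_4=5, arrival time A_4=18
draw d_5=2: τ_5=5, arrival time A_5=23
draw d_6=0: τ_6=1, arrival time A_6=24
draw d_7=1: τ_7=4, arrival time A_7=28
draw d_8=3: τ_8=4, arrival time A_8=32
N_t over t=0..8: 0:0 1:0 2:0 3:0 4:0 5:1 6:1 7:1 8:1

1


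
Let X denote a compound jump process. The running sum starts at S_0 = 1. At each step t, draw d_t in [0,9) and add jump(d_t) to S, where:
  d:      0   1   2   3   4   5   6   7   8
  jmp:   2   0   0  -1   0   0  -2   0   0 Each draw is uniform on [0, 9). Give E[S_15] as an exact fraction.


Outcome values over d=0..8: [2, 0, 0, -1, 0, 0, -2, 0, 0]
Σy = -1, Σy² = 9, M = 9
μ = -1/9 = -1/9,  σ² = 9/9 − (-1/9)² = 80/81
E[S_15] = 1 + 15·(-1/9) = -2/3

-2/3


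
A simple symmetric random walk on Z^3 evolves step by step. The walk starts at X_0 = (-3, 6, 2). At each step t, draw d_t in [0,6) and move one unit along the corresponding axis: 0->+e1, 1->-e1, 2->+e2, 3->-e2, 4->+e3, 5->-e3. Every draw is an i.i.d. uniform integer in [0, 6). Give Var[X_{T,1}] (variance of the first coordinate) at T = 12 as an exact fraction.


4

Outcome values over d=0..5: [1, -1, 0, 0, 0, 0]
Σy = 0, Σy² = 2, M = 6
μ = 0/6 = 0,  σ² = 2/6 − (0)² = 1/3
Independent increments: Var[X_12] = 12·σ² = 12·(1/3) = 4


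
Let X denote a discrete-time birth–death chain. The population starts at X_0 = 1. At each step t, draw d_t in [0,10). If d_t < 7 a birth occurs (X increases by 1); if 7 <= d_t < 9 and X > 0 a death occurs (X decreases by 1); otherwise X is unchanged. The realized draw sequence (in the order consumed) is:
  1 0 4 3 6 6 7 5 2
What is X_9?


8

t=0: X=1, d=1 → birth, X_1=2
t=1: X=2, d=0 → birth, X_2=3
t=2: X=3, d=4 → birth, X_3=4
t=3: X=4, d=3 → birth, X_4=5
t=4: X=5, d=6 → birth, X_5=6
t=5: X=6, d=6 → birth, X_6=7
t=6: X=7, d=7 → death, X_7=6
t=7: X=6, d=5 → birth, X_8=7
t=8: X=7, d=2 → birth, X_9=8


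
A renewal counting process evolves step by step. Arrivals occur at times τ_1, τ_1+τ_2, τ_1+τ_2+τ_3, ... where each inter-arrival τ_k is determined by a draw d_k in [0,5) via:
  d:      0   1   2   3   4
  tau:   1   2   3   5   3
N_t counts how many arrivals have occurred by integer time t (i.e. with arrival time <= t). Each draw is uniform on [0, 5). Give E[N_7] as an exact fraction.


Inter-arrival values over d=0..4: [1, 2, 3, 5, 3]
Each d has probability 1/5, so the pmf of τ is: f(1) = 1/5, f(2) = 1/5, f(3) = 2/5, f(5) = 1/5
Renewal equation for m(n) = E[N_n]: condition on τ_1 = k (if k <= n, one arrival plus a fresh copy on the remaining n−k steps): m(n) = F(n) + Σ_{k<=n} f(k)·m(n−k), where F(n) = P(τ <= n) and m(0) = 0
m(1) = F(1) = 1/5
m(2) = F(2) + f(1)·m(1) = 2/5 + 1/5·1/5 = 11/25
m(3) = F(3) + f(1)·m(2) + f(2)·m(1) = 4/5 + 1/5·11/25 + 1/5·1/5 = 116/125
m(4) = F(4) + f(1)·m(3) + f(2)·m(2) + f(3)·m(1) = 4/5 + 1/5·116/125 + 1/5·11/25 + 2/5·1/5 = 721/625
m(5) = F(5) + f(1)·m(4) + f(2)·m(3) + f(3)·m(2) = 1 + 1/5·721/625 + 1/5·116/125 + 2/5·11/25 = 4976/3125
m(6) = F(6) + f(1)·m(5) + f(2)·m(4) + f(3)·m(3) + f(5)·m(1) = 1 + 1/5·4976/3125 + 1/5·721/625 + 2/5·116/125 + 1/5·1/5 = 30631/15625
m(7) = F(7) + f(1)·m(6) + f(2)·m(5) + f(3)·m(4) + f(5)·m(2) = 1 + 1/5·30631/15625 + 1/5·4976/3125 + 2/5·721/625 + 1/5·11/25 = 176561/78125
E[N_7] = m(7) = 176561/78125

176561/78125


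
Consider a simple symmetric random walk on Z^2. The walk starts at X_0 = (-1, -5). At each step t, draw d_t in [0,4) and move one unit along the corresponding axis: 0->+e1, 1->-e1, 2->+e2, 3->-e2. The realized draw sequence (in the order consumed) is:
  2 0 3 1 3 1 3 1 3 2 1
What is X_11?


(-4, -7)

t=0: X=(-1, -5), d=2 → +e2, X_1=(-1, -4)
t=1: X=(-1, -4), d=0 → +e1, X_2=(0, -4)
t=2: X=(0, -4), d=3 → -e2, X_3=(0, -5)
t=3: X=(0, -5), d=1 → -e1, X_4=(-1, -5)
t=4: X=(-1, -5), d=3 → -e2, X_5=(-1, -6)
t=5: X=(-1, -6), d=1 → -e1, X_6=(-2, -6)
t=6: X=(-2, -6), d=3 → -e2, X_7=(-2, -7)
t=7: X=(-2, -7), d=1 → -e1, X_8=(-3, -7)
t=8: X=(-3, -7), d=3 → -e2, X_9=(-3, -8)
t=9: X=(-3, -8), d=2 → +e2, X_10=(-3, -7)
t=10: X=(-3, -7), d=1 → -e1, X_11=(-4, -7)


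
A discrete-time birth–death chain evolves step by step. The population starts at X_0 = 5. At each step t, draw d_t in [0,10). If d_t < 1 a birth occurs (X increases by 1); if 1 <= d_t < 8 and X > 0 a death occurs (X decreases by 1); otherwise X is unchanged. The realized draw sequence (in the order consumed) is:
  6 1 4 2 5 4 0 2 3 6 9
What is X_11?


t=0: X=5, d=6 → death, X_1=4
t=1: X=4, d=1 → death, X_2=3
t=2: X=3, d=4 → death, X_3=2
t=3: X=2, d=2 → death, X_4=1
t=4: X=1, d=5 → death, X_5=0
t=5: X=0, d=4 → hold, X_6=0
t=6: X=0, d=0 → birth, X_7=1
t=7: X=1, d=2 → death, X_8=0
t=8: X=0, d=3 → hold, X_9=0
t=9: X=0, d=6 → hold, X_10=0
t=10: X=0, d=9 → hold, X_11=0

0


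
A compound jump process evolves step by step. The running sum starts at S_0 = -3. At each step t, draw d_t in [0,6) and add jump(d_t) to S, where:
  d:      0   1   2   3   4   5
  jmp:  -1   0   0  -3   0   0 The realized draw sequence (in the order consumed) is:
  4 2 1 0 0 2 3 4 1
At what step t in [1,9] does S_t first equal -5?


5

t=0: S=-3, d=4, jump=0, S_1=-3
t=1: S=-3, d=2, jump=0, S_2=-3
t=2: S=-3, d=1, jump=0, S_3=-3
t=3: S=-3, d=0, jump=-1, S_4=-4
t=4: S=-4, d=0, jump=-1, S_5=-5
t=5: S=-5, d=2, jump=0, S_6=-5
t=6: S=-5, d=3, jump=-3, S_7=-8
t=7: S=-8, d=4, jump=0, S_8=-8
t=8: S=-8, d=1, jump=0, S_9=-8


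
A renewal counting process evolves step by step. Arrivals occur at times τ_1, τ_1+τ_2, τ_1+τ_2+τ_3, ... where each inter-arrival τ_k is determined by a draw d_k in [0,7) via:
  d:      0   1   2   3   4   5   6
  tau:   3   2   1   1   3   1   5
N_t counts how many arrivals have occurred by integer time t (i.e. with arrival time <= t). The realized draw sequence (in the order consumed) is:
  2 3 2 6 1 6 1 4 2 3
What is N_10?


draw d_1=2: τ_1=1, arrival time A_1=1
draw d_2=3: τ_2=1, arrival time A_2=2
draw d_3=2: τ_3=1, arrival time A_3=3
draw d_4=6: τ_4=5, arrival time A_4=8
draw d_5=1: τ_5=2, arrival time A_5=10
draw d_6=6: τ_6=5, arrival time A_6=15
draw d_7=1: τ_7=2, arrival time A_7=17
draw d_8=4: τ_8=3, arrival time A_8=20
draw d_9=2: τ_9=1, arrival time A_9=21
draw d_10=3: τ_10=1, arrival time A_10=22
N_t over t=0..10: 0:0 1:1 2:2 3:3 4:3 5:3 6:3 7:3 8:4 9:4 10:5

5


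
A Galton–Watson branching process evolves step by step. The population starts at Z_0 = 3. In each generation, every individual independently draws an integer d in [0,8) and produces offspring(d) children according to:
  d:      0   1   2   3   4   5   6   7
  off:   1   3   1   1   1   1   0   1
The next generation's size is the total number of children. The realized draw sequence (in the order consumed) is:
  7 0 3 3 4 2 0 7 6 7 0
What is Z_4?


2

gen 0: Z_0=3, draws=[7, 0, 3], offspring=[1, 1, 1], Z_1=3
gen 1: Z_1=3, draws=[3, 4, 2], offspring=[1, 1, 1], Z_2=3
gen 2: Z_2=3, draws=[0, 7, 6], offspring=[1, 1, 0], Z_3=2
gen 3: Z_3=2, draws=[7, 0], offspring=[1, 1], Z_4=2


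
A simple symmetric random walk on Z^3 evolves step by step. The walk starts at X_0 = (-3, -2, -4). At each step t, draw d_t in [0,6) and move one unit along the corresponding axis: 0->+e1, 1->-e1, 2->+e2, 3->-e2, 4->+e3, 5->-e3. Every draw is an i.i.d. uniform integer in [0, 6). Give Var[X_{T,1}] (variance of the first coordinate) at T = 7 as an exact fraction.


7/3

Outcome values over d=0..5: [1, -1, 0, 0, 0, 0]
Σy = 0, Σy² = 2, M = 6
μ = 0/6 = 0,  σ² = 2/6 − (0)² = 1/3
Independent increments: Var[X_7] = 7·σ² = 7·(1/3) = 7/3


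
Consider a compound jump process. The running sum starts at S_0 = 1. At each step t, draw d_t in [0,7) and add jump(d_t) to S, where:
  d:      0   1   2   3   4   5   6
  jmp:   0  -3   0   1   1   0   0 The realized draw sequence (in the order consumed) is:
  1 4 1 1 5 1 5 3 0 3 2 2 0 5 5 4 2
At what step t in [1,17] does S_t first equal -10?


6

t=0: S=1, d=1, jump=-3, S_1=-2
t=1: S=-2, d=4, jump=1, S_2=-1
t=2: S=-1, d=1, jump=-3, S_3=-4
t=3: S=-4, d=1, jump=-3, S_4=-7
t=4: S=-7, d=5, jump=0, S_5=-7
t=5: S=-7, d=1, jump=-3, S_6=-10
t=6: S=-10, d=5, jump=0, S_7=-10
t=7: S=-10, d=3, jump=1, S_8=-9
t=8: S=-9, d=0, jump=0, S_9=-9
t=9: S=-9, d=3, jump=1, S_10=-8
t=10: S=-8, d=2, jump=0, S_11=-8
t=11: S=-8, d=2, jump=0, S_12=-8
t=12: S=-8, d=0, jump=0, S_13=-8
t=13: S=-8, d=5, jump=0, S_14=-8
t=14: S=-8, d=5, jump=0, S_15=-8
t=15: S=-8, d=4, jump=1, S_16=-7
t=16: S=-7, d=2, jump=0, S_17=-7


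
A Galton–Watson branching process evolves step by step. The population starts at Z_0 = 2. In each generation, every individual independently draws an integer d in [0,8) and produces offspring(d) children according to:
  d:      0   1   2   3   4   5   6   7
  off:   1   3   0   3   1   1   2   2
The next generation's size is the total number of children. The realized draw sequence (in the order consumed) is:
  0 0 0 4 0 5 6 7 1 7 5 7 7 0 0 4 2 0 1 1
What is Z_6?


12

gen 0: Z_0=2, draws=[0, 0], offspring=[1, 1], Z_1=2
gen 1: Z_1=2, draws=[0, 4], offspring=[1, 1], Z_2=2
gen 2: Z_2=2, draws=[0, 5], offspring=[1, 1], Z_3=2
gen 3: Z_3=2, draws=[6, 7], offspring=[2, 2], Z_4=4
gen 4: Z_4=4, draws=[1, 7, 5, 7], offspring=[3, 2, 1, 2], Z_5=8
gen 5: Z_5=8, draws=[7, 0, 0, 4, 2, 0, 1, 1], offspring=[2, 1, 1, 1, 0, 1, 3, 3], Z_6=12


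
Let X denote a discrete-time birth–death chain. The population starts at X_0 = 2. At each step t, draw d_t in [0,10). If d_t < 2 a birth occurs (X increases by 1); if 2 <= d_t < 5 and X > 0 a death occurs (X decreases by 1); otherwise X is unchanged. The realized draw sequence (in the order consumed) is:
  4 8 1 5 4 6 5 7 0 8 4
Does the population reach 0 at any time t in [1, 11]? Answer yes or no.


t=0: X=2, d=4 → death, X_1=1
t=1: X=1, d=8 → hold, X_2=1
t=2: X=1, d=1 → birth, X_3=2
t=3: X=2, d=5 → hold, X_4=2
t=4: X=2, d=4 → death, X_5=1
t=5: X=1, d=6 → hold, X_6=1
t=6: X=1, d=5 → hold, X_7=1
t=7: X=1, d=7 → hold, X_8=1
t=8: X=1, d=0 → birth, X_9=2
t=9: X=2, d=8 → hold, X_10=2
t=10: X=2, d=4 → death, X_11=1

no


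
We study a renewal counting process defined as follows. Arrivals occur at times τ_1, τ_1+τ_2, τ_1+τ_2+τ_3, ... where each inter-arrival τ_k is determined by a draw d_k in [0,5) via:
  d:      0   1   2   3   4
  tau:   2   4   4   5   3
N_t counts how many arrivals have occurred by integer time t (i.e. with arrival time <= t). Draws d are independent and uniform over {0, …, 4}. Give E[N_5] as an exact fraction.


28/25

Inter-arrival values over d=0..4: [2, 4, 4, 5, 3]
Each d has probability 1/5, so the pmf of τ is: f(2) = 1/5, f(3) = 1/5, f(4) = 2/5, f(5) = 1/5
Renewal equation for m(n) = E[N_n]: condition on τ_1 = k (if k <= n, one arrival plus a fresh copy on the remaining n−k steps): m(n) = F(n) + Σ_{k<=n} f(k)·m(n−k), where F(n) = P(τ <= n) and m(0) = 0
m(1) = F(1) = 0
m(2) = F(2) = 1/5
m(3) = F(3) = 2/5
m(4) = F(4) + f(2)·m(2) = 4/5 + 1/5·1/5 = 21/25
m(5) = F(5) + f(2)·m(3) + f(3)·m(2) = 1 + 1/5·2/5 + 1/5·1/5 = 28/25
E[N_5] = m(5) = 28/25


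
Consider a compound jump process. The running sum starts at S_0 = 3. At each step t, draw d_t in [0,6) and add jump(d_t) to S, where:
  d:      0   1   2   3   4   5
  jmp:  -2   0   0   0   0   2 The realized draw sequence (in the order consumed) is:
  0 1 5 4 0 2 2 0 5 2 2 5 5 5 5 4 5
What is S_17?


t=0: S=3, d=0, jump=-2, S_1=1
t=1: S=1, d=1, jump=0, S_2=1
t=2: S=1, d=5, jump=2, S_3=3
t=3: S=3, d=4, jump=0, S_4=3
t=4: S=3, d=0, jump=-2, S_5=1
t=5: S=1, d=2, jump=0, S_6=1
t=6: S=1, d=2, jump=0, S_7=1
t=7: S=1, d=0, jump=-2, S_8=-1
t=8: S=-1, d=5, jump=2, S_9=1
t=9: S=1, d=2, jump=0, S_10=1
t=10: S=1, d=2, jump=0, S_11=1
t=11: S=1, d=5, jump=2, S_12=3
t=12: S=3, d=5, jump=2, S_13=5
t=13: S=5, d=5, jump=2, S_14=7
t=14: S=7, d=5, jump=2, S_15=9
t=15: S=9, d=4, jump=0, S_16=9
t=16: S=9, d=5, jump=2, S_17=11

11


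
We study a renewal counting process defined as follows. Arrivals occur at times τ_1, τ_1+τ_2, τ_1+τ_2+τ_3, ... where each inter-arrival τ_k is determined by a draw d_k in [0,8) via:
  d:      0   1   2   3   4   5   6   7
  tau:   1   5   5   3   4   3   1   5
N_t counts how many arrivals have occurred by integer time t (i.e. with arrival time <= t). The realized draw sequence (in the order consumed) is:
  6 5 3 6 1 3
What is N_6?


2

draw d_1=6: τ_1=1, arrival time A_1=1
draw d_2=5: τ_2=3, arrival time A_2=4
draw d_3=3: τ_3=3, arrival time A_3=7
draw d_4=6: τ_4=1, arrival time A_4=8
draw d_5=1: τ_5=5, arrival time A_5=13
draw d_6=3: τ_6=3, arrival time A_6=16
N_t over t=0..6: 0:0 1:1 2:1 3:1 4:2 5:2 6:2


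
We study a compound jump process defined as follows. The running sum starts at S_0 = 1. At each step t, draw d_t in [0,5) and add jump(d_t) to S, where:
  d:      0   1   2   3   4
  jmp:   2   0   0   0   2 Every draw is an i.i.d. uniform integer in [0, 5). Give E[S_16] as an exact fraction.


Outcome values over d=0..4: [2, 0, 0, 0, 2]
Σy = 4, Σy² = 8, M = 5
μ = 4/5 = 4/5,  σ² = 8/5 − (4/5)² = 24/25
E[S_16] = 1 + 16·(4/5) = 69/5

69/5


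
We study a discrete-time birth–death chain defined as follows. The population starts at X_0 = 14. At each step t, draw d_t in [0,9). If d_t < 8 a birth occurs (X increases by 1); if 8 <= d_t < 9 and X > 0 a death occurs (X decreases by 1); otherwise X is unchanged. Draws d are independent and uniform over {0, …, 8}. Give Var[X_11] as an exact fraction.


352/81

X can drop by at most 1 per step and X_0 = 14 > T = 11, so X_t >= 14 − t >= 3 > 0 for every t <= 11: the floor at 0 (the 'and X > 0' condition) never binds. Hence X_11 = X_0 + Σ_{t<11} Y_t with i.i.d. increments Y_t = y(d_t) ∈ {+1, −1, 0}.
Outcome values over d=0..8: [1, 1, 1, 1, 1, 1, 1, 1, -1]
Σy = 7, Σy² = 9, M = 9
μ = 7/9 = 7/9,  σ² = 9/9 − (7/9)² = 32/81
Independent increments: Var[X_11] = 11·σ² = 11·(32/81) = 352/81


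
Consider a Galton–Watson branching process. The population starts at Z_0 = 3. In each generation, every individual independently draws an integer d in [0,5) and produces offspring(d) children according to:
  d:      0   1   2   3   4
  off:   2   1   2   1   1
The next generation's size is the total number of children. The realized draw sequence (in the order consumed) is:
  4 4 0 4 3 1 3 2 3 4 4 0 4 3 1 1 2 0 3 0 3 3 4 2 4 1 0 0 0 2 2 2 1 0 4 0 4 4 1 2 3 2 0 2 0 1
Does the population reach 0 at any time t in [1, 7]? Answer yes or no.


gen 0: Z_0=3, draws=[4, 4, 0], offspring=[1, 1, 2], Z_1=4
gen 1: Z_1=4, draws=[4, 3, 1, 3], offspring=[1, 1, 1, 1], Z_2=4
gen 2: Z_2=4, draws=[2, 3, 4, 4], offspring=[2, 1, 1, 1], Z_3=5
gen 3: Z_3=5, draws=[0, 4, 3, 1, 1], offspring=[2, 1, 1, 1, 1], Z_4=6
gen 4: Z_4=6, draws=[2, 0, 3, 0, 3, 3], offspring=[2, 2, 1, 2, 1, 1], Z_5=9
gen 5: Z_5=9, draws=[4, 2, 4, 1, 0, 0, 0, 2, 2], offspring=[1, 2, 1, 1, 2, 2, 2, 2, 2], Z_6=15
gen 6: Z_6=15, draws=[2, 1, 0, 4, 0, 4, 4, 1, 2, 3, 2, 0, 2, 0, 1], offspring=[2, 1, 2, 1, 2, 1, 1, 1, 2, 1, 2, 2, 2, 2, 1], Z_7=23

no
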